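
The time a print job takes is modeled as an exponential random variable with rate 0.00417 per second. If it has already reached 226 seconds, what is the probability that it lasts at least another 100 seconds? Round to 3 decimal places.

0.659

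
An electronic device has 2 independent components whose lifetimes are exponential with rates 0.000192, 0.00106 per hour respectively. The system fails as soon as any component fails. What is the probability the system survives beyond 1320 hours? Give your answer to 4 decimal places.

The time to first failure is exponential with rate Σλ = 0.000192 + 0.00106 = 0.001252.
P(min > 1320) = e^(−0.001252·1320) = e^(−1.6526) ≈ 0.1915.

0.1915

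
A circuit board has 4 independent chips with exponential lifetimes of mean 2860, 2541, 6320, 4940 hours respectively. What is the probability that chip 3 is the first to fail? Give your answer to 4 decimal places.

Rates: λ_i = 1/mean_i → 0.00034965, 0.000393546, 0.000158228, 0.000202429; Σλ = 0.00110385.
P(chip 3 first) = λ_3/Σλ = 0.000158228/0.00110385 ≈ 0.1433.

0.1433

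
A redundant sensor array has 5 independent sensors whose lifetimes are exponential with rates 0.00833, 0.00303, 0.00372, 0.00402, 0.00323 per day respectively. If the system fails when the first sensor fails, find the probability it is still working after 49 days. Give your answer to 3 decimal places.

0.335

The time to first failure is exponential with rate Σλ = 0.00833 + 0.00303 + 0.00372 + 0.00402 + 0.00323 = 0.02233.
P(min > 49) = e^(−0.02233·49) = e^(−1.0942) ≈ 0.335.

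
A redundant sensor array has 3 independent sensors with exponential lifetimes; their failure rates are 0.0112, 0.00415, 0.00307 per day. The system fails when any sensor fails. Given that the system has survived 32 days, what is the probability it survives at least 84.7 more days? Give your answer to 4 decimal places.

Time to first failure ~ Exp(Σλ) with Σλ = 0.01842.
By memorylessness, P(T > 32+84.7 | T > 32) = P(T > 84.7) = e^(−0.01842·84.7) ≈ 0.2101.

0.2101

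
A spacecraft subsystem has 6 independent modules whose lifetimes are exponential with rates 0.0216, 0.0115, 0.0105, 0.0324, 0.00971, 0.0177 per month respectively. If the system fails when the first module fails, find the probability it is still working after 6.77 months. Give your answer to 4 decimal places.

0.4965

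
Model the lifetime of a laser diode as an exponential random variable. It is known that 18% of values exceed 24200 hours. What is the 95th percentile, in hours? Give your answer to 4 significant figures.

42280

e^(−λ·24200) = 0.18 ⇒ λ = −ln(0.18)/24200 = 0.0000708594.
95th percentile: 1 − e^(−λt) = 0.95, t = −ln(0.05)/λ = 42277.1 hours.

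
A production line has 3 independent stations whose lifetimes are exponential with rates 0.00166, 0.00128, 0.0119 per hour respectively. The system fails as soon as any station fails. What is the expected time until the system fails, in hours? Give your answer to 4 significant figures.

67.39

The time to first failure is exponential with rate Σλ = 0.00166 + 0.00128 + 0.0119 = 0.01484.
E[min] = 1/Σλ = 1/0.01484 = 67.3854 hours.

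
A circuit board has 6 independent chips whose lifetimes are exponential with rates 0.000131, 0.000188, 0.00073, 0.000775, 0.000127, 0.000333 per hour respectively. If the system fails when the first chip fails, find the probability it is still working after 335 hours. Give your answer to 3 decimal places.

0.465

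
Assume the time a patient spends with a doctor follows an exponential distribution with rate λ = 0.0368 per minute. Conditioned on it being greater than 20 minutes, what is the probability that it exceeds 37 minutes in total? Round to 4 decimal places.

The exponential is memoryless, so the remaining time is again Exp(λ): the condition X > 20 is irrelevant.
P(X > 17) = e^(−0.6256) ≈ 0.5349.

0.5349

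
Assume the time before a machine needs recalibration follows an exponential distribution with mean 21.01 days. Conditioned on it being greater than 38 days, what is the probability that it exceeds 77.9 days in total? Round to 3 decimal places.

0.150

The rate is λ = 1/21.01 = 0.0475964 per day.
By the memoryless property, P(X > 38+39.9 | X > 38) = P(X > 39.9).
P(X > 39.9) = e^(−1.8991) ≈ 0.150.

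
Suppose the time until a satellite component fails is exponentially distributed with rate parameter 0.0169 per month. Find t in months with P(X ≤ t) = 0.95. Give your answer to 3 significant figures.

177

Set 1 − e^(−λt) = 0.95, so t = −ln(0.05)/λ = 2.9957/0.0169 ≈ 177.262 months.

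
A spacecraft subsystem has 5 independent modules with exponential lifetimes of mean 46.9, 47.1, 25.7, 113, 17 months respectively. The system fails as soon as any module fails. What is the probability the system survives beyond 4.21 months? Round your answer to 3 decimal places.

0.534

The first failure time is exponential with rate Σλ_i = 1/46.9 + 1/47.1 + 1/25.7 + 1/113 + 1/17 = 0.149137 per month.
P(min > 4.21) = e^(−0.149137·4.21) = e^(−0.62787) ≈ 0.534.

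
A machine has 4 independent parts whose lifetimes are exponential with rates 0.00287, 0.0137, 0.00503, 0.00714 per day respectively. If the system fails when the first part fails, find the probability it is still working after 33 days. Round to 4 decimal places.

The time to first failure is exponential with rate Σλ = 0.00287 + 0.0137 + 0.00503 + 0.00714 = 0.02874.
P(min > 33) = e^(−0.02874·33) = e^(−0.94842) ≈ 0.3874.

0.3874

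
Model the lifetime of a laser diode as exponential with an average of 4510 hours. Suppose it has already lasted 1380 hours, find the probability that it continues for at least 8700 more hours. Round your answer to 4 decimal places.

0.1453

The rate is λ = 1/4510 = 0.000221729 per hour.
P(X > s+t | X > s) = e^(−λ(s+t))/e^(−λs) = e^(−λt), independent of s = 1380.
P(X > 8700) = e^(−1.929) ≈ 0.1453.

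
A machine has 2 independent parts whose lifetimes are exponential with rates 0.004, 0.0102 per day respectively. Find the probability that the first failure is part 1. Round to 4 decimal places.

The time to first failure is exponential with rate Σλ = 0.004 + 0.0102 = 0.0142.
P(part 1 first) = λ_1/Σλ = 0.004/0.0142 ≈ 0.2817.

0.2817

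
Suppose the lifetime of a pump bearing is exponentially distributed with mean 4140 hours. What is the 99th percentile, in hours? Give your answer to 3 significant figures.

The rate is λ = 1/4140 = 0.000241546 per hour.
Set 1 − e^(−λt) = 0.99, so t = −ln(0.01)/λ = 4.6052/0.000241546 ≈ 19065.4 hours.

19100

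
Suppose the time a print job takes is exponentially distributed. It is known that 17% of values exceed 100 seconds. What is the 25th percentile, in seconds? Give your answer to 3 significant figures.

16.2

e^(−λ·100) = 0.17 ⇒ λ = −ln(0.17)/100 = 0.0177196.
25th percentile: 1 − e^(−λt) = 0.25, t = −ln(0.75)/λ = 16.2353 seconds.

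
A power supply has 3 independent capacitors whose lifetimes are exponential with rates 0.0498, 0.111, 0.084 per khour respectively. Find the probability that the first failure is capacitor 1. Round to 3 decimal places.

The time to first failure is exponential with rate Σλ = 0.0498 + 0.111 + 0.084 = 0.2448.
P(capacitor 1 first) = λ_1/Σλ = 0.0498/0.2448 ≈ 0.203.

0.203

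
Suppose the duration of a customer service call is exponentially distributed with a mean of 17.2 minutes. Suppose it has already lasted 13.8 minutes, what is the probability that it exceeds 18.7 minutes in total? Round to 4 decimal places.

0.7521

The rate is λ = 1/17.2 = 0.0581395 per minute.
The exponential is memoryless, so the remaining time is again Exp(λ): the condition X > 13.8 is irrelevant.
P(X > 4.9) = e^(−0.28488) ≈ 0.7521.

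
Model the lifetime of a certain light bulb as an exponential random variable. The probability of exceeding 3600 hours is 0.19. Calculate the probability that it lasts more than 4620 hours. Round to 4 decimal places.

0.1187

e^(−λ·3600) = 0.19 ⇒ λ = −ln(0.19)/3600 = 0.000461314.
P(X > 4620) = e^(−0.000461314·4620) = e^(−2.1313) ≈ 0.1187.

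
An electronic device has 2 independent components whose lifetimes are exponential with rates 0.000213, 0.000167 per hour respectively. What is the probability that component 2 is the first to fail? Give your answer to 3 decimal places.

0.439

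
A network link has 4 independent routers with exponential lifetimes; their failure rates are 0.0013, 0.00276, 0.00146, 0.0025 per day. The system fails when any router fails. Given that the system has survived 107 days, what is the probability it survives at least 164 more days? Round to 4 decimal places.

0.2684

Time to first failure ~ Exp(Σλ) with Σλ = 0.00802.
By memorylessness, P(T > 107+164 | T > 107) = P(T > 164) = e^(−0.00802·164) ≈ 0.2684.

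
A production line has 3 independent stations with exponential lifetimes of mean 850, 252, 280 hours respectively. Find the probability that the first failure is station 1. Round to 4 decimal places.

0.1350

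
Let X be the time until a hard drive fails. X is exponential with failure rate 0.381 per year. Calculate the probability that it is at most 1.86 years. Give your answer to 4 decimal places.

0.5077

P(X ≤ 1.86) = 1 − e^(−λ·1.86) = 1 − e^(−0.70866) ≈ 0.5077.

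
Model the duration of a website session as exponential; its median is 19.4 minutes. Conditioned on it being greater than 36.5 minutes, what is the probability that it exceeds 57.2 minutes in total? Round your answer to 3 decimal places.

0.477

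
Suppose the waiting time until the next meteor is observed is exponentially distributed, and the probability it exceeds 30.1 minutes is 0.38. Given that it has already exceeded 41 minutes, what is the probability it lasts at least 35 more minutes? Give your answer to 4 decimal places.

0.3246

From e^(−λ·30.1) = 0.38, λ = −ln(0.38)/30.1 = 0.0321456.
Memoryless: P(X > 41+35 | X > 41) = P(X > 35) = e^(−0.0321456·35) ≈ 0.3246.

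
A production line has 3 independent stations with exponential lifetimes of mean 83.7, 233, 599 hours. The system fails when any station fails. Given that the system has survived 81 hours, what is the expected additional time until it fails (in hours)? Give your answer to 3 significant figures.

55.8

First-failure rate Σλ = 1/83.7 + 1/233 + 1/599 = 0.0179087.
By memorylessness the expected residual is 1/Σλ = 55.8387 hours, regardless of the 81 already elapsed.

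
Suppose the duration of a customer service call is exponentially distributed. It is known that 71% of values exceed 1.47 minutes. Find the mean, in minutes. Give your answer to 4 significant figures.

e^(−λ·1.47) = 0.71 ⇒ λ = −ln(0.71)/1.47 = 0.232987.
Mean = 1/λ = 4.29209 minutes.

4.292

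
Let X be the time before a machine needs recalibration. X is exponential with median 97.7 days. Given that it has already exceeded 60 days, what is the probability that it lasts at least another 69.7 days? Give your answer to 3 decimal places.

For an exponential, median = ln(2)/λ, so λ = ln 2 / 97.7 = 0.00709465 per day.
P(X > s+t | X > s) = e^(−λ(s+t))/e^(−λs) = e^(−λt), independent of s = 60.
P(X > 69.7) = e^(−0.4945) ≈ 0.610.

0.610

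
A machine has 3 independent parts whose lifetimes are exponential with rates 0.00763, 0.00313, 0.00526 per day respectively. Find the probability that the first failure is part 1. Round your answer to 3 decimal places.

The time to first failure is exponential with rate Σλ = 0.00763 + 0.00313 + 0.00526 = 0.01602.
P(part 1 first) = λ_1/Σλ = 0.00763/0.01602 ≈ 0.476.

0.476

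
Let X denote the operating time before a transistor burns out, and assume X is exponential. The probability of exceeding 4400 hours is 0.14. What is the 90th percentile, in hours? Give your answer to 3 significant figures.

e^(−λ·4400) = 0.14 ⇒ λ = −ln(0.14)/4400 = 0.000446844.
90th percentile: 1 − e^(−λt) = 0.9, t = −ln(0.1)/λ = 5153 hours.

5150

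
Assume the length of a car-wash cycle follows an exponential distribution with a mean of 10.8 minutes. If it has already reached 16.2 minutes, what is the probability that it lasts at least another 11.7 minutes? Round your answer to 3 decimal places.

The rate is λ = 1/10.8 = 0.0925926 per minute.
P(X > s+t | X > s) = e^(−λ(s+t))/e^(−λs) = e^(−λt), independent of s = 16.2.
P(X > 11.7) = e^(−1.0833) ≈ 0.338.

0.338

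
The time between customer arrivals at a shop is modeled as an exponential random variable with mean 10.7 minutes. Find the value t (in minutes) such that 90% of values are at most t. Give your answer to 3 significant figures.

The rate is λ = 1/10.7 = 0.0934579 per minute.
Set 1 − e^(−λt) = 0.9, so t = −ln(0.1)/λ = 2.3026/0.0934579 ≈ 24.6377 minutes.

24.6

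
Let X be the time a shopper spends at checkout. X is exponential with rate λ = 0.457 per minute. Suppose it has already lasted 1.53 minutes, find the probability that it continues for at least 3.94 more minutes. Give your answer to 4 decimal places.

0.1652

By the memoryless property, P(X > 1.53+3.94 | X > 1.53) = P(X > 3.94).
P(X > 3.94) = e^(−1.8006) ≈ 0.1652.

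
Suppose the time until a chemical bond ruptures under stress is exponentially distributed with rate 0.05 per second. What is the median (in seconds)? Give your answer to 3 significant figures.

13.9

Set 1 − e^(−λt) = 0.5, so t = −ln(0.5)/λ = 0.69315/0.05 ≈ 13.8629 seconds.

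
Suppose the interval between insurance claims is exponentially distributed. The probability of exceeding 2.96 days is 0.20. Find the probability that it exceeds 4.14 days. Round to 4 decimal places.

0.1053

e^(−λ·2.96) = 0.20 ⇒ λ = −ln(0.20)/2.96 = 0.543729.
P(X > 4.14) = e^(−0.543729·4.14) = e^(−2.251) ≈ 0.1053.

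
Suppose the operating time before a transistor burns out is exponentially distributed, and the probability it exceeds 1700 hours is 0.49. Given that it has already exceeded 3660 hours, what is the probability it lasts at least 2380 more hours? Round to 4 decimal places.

From e^(−λ·1700) = 0.49, λ = −ln(0.49)/1700 = 0.000419618.
Memoryless: P(X > 3660+2380 | X > 3660) = P(X > 2380) = e^(−0.000419618·2380) ≈ 0.3684.

0.3684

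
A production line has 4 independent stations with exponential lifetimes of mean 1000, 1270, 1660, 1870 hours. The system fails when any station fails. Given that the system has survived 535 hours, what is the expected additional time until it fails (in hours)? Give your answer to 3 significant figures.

342

First-failure rate Σλ = 1/1000 + 1/1270 + 1/1660 + 1/1870 = 0.00292457.
By memorylessness the expected residual is 1/Σλ = 341.931 hours, regardless of the 535 already elapsed.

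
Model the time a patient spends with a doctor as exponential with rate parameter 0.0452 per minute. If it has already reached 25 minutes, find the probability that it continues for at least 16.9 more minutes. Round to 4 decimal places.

By the memoryless property, P(X > 25+16.9 | X > 25) = P(X > 16.9).
P(X > 16.9) = e^(−0.76388) ≈ 0.4659.

0.4659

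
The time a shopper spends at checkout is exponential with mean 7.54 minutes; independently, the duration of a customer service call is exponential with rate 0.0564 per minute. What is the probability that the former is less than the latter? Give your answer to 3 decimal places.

λ_1 = 1/7.54 = 0.132626, λ_2 = 0.0564.
For independent exponentials, P(the former < the latter) = λ_1/(λ_1+λ_2) = 0.132626/0.189026 ≈ 0.702.

0.702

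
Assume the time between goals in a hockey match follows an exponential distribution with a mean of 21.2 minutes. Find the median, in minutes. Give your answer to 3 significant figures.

14.7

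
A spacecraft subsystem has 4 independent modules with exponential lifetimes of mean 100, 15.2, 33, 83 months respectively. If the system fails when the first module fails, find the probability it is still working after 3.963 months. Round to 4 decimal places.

0.6261

The first failure time is exponential with rate Σλ_i = 1/100 + 1/15.2 + 1/33 + 1/83 = 0.118141 per month.
P(min > 3.963) = e^(−0.118141·3.963) = e^(−0.46819) ≈ 0.6261.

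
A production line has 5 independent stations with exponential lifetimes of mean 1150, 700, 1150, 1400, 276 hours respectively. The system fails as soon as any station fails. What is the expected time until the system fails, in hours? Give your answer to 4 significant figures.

The first failure time is exponential with rate Σλ_i = 1/1150 + 1/700 + 1/1150 + 1/1400 + 1/276 = 0.00750518 per hour.
E[min] = 1/Σλ = 1/0.00750518 = 133.241 hours.

133.2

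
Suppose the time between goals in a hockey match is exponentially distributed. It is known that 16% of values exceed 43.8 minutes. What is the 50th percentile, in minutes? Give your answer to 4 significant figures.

e^(−λ·43.8) = 0.16 ⇒ λ = −ln(0.16)/43.8 = 0.0418398.
50th percentile: 1 − e^(−λt) = 0.5, t = −ln(0.5)/λ = 16.5667 minutes.

16.57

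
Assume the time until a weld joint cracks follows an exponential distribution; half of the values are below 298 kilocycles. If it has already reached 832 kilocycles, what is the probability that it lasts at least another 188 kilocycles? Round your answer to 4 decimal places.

0.6458

For an exponential, median = ln(2)/λ, so λ = ln 2 / 298 = 0.002326 per kilocycle.
By the memoryless property, P(X > 832+188 | X > 832) = P(X > 188).
P(X > 188) = e^(−0.43729) ≈ 0.6458.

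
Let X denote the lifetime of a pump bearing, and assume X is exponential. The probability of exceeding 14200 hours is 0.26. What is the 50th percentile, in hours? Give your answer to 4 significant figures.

e^(−λ·14200) = 0.26 ⇒ λ = −ln(0.26)/14200 = 0.0000948643.
50th percentile: 1 − e^(−λt) = 0.5, t = −ln(0.5)/λ = 7306.72 hours.

7307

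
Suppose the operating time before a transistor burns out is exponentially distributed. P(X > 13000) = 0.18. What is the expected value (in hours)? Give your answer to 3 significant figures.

7580

e^(−λ·13000) = 0.18 ⇒ λ = −ln(0.18)/13000 = 0.000131908.
Mean = 1/λ = 7581.07 hours.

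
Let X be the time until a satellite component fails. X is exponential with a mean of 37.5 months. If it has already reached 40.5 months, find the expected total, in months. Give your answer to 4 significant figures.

78.00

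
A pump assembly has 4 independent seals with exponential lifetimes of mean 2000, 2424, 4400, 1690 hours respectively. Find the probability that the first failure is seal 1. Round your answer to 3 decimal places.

0.289

Rates: λ_i = 1/mean_i → 0.0005, 0.000412541, 0.000227273, 0.000591716; Σλ = 0.00173153.
P(seal 1 first) = λ_1/Σλ = 0.0005/0.00173153 ≈ 0.289.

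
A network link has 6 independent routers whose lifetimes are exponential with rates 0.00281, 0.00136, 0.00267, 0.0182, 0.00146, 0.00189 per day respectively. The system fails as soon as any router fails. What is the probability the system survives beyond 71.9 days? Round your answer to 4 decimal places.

The time to first failure is exponential with rate Σλ = 0.00281 + 0.00136 + 0.00267 + 0.0182 + 0.00146 + 0.00189 = 0.02839.
P(min > 71.9) = e^(−0.02839·71.9) = e^(−2.0412) ≈ 0.1299.

0.1299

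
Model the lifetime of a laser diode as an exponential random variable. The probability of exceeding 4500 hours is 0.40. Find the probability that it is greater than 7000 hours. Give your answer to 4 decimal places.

e^(−λ·4500) = 0.40 ⇒ λ = −ln(0.40)/4500 = 0.00020362.
P(X > 7000) = e^(−0.00020362·7000) = e^(−1.4253) ≈ 0.2404.

0.2404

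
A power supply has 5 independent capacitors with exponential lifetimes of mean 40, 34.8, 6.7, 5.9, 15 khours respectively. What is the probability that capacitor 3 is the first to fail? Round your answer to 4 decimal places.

0.3399

Rates: λ_i = 1/mean_i → 0.025, 0.0287356, 0.149254, 0.169492, 0.0666667; Σλ = 0.439148.
P(capacitor 3 first) = λ_3/Σλ = 0.149254/0.439148 ≈ 0.3399.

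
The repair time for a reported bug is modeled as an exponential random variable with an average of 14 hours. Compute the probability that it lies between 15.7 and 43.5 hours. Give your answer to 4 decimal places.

0.2811

The rate is λ = 1/14 = 0.0714286 per hour.
P(15.7 < X < 43.5) = e^(−λ·15.7) − e^(−λ·43.5) = 0.32581 − 0.04473 ≈ 0.2811.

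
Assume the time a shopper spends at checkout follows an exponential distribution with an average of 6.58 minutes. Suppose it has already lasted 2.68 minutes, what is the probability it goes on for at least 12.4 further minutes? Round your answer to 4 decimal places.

The rate is λ = 1/6.58 = 0.151976 per minute.
By the memoryless property, P(X > 2.68+12.4 | X > 2.68) = P(X > 12.4).
P(X > 12.4) = e^(−1.8845) ≈ 0.1519.

0.1519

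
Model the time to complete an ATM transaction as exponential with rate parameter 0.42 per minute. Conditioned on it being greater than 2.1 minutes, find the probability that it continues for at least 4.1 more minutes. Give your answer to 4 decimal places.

By the memoryless property, P(X > 2.1+4.1 | X > 2.1) = P(X > 4.1).
P(X > 4.1) = e^(−1.722) ≈ 0.1787.

0.1787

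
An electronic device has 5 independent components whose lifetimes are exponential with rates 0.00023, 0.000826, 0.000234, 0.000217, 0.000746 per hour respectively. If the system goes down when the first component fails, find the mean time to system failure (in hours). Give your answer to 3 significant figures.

The time to first failure is exponential with rate Σλ = 0.00023 + 0.000826 + 0.000234 + 0.000217 + 0.000746 = 0.002253.
E[min] = 1/Σλ = 1/0.002253 = 443.853 hours.

444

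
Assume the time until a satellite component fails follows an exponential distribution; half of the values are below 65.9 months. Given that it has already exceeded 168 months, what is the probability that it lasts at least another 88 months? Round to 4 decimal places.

0.3963

For an exponential, median = ln(2)/λ, so λ = ln 2 / 65.9 = 0.0105182 per month.
By the memoryless property, P(X > 168+88 | X > 168) = P(X > 88).
P(X > 88) = e^(−0.9256) ≈ 0.3963.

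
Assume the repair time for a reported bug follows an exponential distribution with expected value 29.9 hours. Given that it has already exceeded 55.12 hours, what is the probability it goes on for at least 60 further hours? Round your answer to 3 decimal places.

The rate is λ = 1/29.9 = 0.0334448 per hour.
P(X > s+t | X > s) = e^(−λ(s+t))/e^(−λs) = e^(−λt), independent of s = 55.12.
P(X > 60) = e^(−2.0067) ≈ 0.134.

0.134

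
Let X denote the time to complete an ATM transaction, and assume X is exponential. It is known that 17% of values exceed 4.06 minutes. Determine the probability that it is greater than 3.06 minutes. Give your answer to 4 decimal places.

0.2630

e^(−λ·4.06) = 0.17 ⇒ λ = −ln(0.17)/4.06 = 0.436443.
P(X > 3.06) = e^(−0.436443·3.06) = e^(−1.3355) ≈ 0.2630.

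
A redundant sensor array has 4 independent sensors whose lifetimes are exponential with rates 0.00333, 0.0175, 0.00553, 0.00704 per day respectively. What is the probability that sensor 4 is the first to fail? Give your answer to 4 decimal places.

0.2108

The time to first failure is exponential with rate Σλ = 0.00333 + 0.0175 + 0.00553 + 0.00704 = 0.0334.
P(sensor 4 first) = λ_4/Σλ = 0.00704/0.0334 ≈ 0.2108.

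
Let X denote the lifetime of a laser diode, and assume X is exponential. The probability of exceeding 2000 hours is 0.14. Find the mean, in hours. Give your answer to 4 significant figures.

e^(−λ·2000) = 0.14 ⇒ λ = −ln(0.14)/2000 = 0.000983056.
Mean = 1/λ = 1017.24 hours.

1017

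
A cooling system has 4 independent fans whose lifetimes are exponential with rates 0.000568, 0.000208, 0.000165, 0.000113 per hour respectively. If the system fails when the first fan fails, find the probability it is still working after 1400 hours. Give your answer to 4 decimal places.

The time to first failure is exponential with rate Σλ = 0.000568 + 0.000208 + 0.000165 + 0.000113 = 0.001054.
P(min > 1400) = e^(−0.001054·1400) = e^(−1.4756) ≈ 0.2286.

0.2286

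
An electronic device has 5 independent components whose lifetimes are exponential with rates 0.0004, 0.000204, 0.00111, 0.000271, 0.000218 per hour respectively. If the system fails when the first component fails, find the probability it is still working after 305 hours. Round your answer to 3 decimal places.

The time to first failure is exponential with rate Σλ = 0.0004 + 0.000204 + 0.00111 + 0.000271 + 0.000218 = 0.002203.
P(min > 305) = e^(−0.002203·305) = e^(−0.67192) ≈ 0.511.

0.511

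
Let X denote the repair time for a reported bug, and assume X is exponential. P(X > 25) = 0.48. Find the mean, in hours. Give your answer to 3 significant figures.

34.1

e^(−λ·25) = 0.48 ⇒ λ = −ln(0.48)/25 = 0.0293588.
Mean = 1/λ = 34.0614 hours.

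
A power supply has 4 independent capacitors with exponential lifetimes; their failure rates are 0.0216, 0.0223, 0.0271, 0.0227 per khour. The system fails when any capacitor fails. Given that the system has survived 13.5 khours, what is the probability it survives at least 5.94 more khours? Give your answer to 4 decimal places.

0.5732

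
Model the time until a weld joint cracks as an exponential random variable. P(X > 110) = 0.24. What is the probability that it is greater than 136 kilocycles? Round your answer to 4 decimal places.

0.1713

e^(−λ·110) = 0.24 ⇒ λ = −ln(0.24)/110 = 0.0129738.
P(X > 136) = e^(−0.0129738·136) = e^(−1.7644) ≈ 0.1713.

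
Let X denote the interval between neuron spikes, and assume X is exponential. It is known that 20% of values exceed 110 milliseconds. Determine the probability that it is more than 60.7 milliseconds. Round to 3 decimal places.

0.411

e^(−λ·110) = 0.20 ⇒ λ = −ln(0.20)/110 = 0.0146313.
P(X > 60.7) = e^(−0.0146313·60.7) = e^(−0.88812) ≈ 0.411.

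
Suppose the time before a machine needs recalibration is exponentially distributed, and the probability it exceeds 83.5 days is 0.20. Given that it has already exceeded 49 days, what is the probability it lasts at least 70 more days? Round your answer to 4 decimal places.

From e^(−λ·83.5) = 0.20, λ = −ln(0.20)/83.5 = 0.0192747.
Memoryless: P(X > 49+70 | X > 49) = P(X > 70) = e^(−0.0192747·70) ≈ 0.2594.

0.2594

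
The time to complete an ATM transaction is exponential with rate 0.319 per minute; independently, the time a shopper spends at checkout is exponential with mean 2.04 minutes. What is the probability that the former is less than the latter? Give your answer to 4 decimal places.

λ_1 = 0.319, λ_2 = 1/2.04 = 0.490196.
For independent exponentials, P(the former < the latter) = λ_1/(λ_1+λ_2) = 0.319/0.809196 ≈ 0.3942.

0.3942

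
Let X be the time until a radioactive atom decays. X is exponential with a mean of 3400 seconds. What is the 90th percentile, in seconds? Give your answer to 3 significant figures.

The rate is λ = 1/3400 = 0.000294118 per second.
Set 1 − e^(−λt) = 0.9, so t = −ln(0.1)/λ = 2.3026/0.000294118 ≈ 7828.79 seconds.

7830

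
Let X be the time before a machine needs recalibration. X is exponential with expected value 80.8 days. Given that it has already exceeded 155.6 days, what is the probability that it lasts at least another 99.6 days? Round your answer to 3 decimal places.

The rate is λ = 1/80.8 = 0.0123762 per day.
By the memoryless property, P(X > 155.6+99.6 | X > 155.6) = P(X > 99.6).
P(X > 99.6) = e^(−1.2327) ≈ 0.292.

0.292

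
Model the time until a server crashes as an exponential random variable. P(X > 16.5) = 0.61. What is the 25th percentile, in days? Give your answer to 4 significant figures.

e^(−λ·16.5) = 0.61 ⇒ λ = −ln(0.61)/16.5 = 0.0299574.
25th percentile: 1 − e^(−λt) = 0.25, t = −ln(0.75)/λ = 9.60305 days.

9.603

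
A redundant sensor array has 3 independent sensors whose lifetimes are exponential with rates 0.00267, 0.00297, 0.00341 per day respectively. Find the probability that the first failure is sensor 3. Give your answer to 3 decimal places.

The time to first failure is exponential with rate Σλ = 0.00267 + 0.00297 + 0.00341 = 0.00905.
P(sensor 3 first) = λ_3/Σλ = 0.00341/0.00905 ≈ 0.377.

0.377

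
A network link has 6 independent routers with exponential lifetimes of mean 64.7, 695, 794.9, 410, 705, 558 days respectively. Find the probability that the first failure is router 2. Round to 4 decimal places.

0.0604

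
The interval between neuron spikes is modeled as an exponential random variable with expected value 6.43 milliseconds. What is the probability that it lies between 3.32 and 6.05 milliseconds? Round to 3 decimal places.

0.206

The rate is λ = 1/6.43 = 0.155521 per millisecond.
P(3.32 < X < 6.05) = e^(−λ·3.32) − e^(−λ·6.05) = 0.59671 − 0.39028 ≈ 0.206.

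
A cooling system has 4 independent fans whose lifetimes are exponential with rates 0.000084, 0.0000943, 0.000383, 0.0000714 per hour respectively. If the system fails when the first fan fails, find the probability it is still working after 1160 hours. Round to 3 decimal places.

The time to first failure is exponential with rate Σλ = 0.000084 + 0.0000943 + 0.000383 + 0.0000714 = 0.0006327.
P(min > 1160) = e^(−0.0006327·1160) = e^(−0.73393) ≈ 0.480.

0.480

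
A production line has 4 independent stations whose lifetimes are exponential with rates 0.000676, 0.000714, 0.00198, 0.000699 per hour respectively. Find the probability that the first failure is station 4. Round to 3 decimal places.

The time to first failure is exponential with rate Σλ = 0.000676 + 0.000714 + 0.00198 + 0.000699 = 0.004069.
P(station 4 first) = λ_4/Σλ = 0.000699/0.004069 ≈ 0.172.

0.172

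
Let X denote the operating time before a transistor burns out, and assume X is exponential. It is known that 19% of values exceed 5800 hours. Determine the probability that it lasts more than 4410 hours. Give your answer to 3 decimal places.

0.283

e^(−λ·5800) = 0.19 ⇒ λ = −ln(0.19)/5800 = 0.000286333.
P(X > 4410) = e^(−0.000286333·4410) = e^(−1.2627) ≈ 0.283.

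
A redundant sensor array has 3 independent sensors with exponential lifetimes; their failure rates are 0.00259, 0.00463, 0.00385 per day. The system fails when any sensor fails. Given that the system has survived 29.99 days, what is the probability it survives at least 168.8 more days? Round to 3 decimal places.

Time to first failure ~ Exp(Σλ) with Σλ = 0.01107.
By memorylessness, P(T > 29.99+168.8 | T > 29.99) = P(T > 168.8) = e^(−0.01107·168.8) ≈ 0.154.

0.154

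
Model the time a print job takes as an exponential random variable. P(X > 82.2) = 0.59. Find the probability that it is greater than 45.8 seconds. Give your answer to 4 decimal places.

0.7453

e^(−λ·82.2) = 0.59 ⇒ λ = −ln(0.59)/82.2 = 0.00641889.
P(X > 45.8) = e^(−0.00641889·45.8) = e^(−0.29399) ≈ 0.7453.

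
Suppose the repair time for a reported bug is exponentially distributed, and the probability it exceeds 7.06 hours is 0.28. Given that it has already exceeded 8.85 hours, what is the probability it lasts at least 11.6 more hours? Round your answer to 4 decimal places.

0.1235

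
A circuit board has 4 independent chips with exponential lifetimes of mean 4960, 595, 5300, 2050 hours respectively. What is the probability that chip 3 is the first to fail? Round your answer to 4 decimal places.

Rates: λ_i = 1/mean_i → 0.000201613, 0.00168067, 0.000188679, 0.000487805; Σλ = 0.00255877.
P(chip 3 first) = λ_3/Σλ = 0.000188679/0.00255877 ≈ 0.0737.

0.0737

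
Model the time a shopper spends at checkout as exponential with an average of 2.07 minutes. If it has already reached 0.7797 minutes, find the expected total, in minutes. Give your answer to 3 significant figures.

The rate is λ = 1/2.07 = 0.483092 per minute.
By memorylessness, E[X | X > 0.7797] = 0.7797 + 1/λ = 0.7797 + 2.07 = 2.8497 minutes.

2.85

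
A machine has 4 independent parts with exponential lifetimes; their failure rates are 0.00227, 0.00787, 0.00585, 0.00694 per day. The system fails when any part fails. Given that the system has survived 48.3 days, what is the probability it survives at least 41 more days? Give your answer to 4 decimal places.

Time to first failure ~ Exp(Σλ) with Σλ = 0.02293.
By memorylessness, P(T > 48.3+41 | T > 48.3) = P(T > 41) = e^(−0.02293·41) ≈ 0.3906.

0.3906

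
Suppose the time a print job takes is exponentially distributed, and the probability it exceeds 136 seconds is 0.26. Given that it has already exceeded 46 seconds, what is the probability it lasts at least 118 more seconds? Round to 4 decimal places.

From e^(−λ·136) = 0.26, λ = −ln(0.26)/136 = 0.00990495.
Memoryless: P(X > 46+118 | X > 46) = P(X > 118) = e^(−0.00990495·118) ≈ 0.3107.

0.3107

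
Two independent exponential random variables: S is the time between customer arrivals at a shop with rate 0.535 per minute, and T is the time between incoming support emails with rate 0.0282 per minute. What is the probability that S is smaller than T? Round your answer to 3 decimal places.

λ_1 = 0.535, λ_2 = 0.0282.
For independent exponentials, P(S < T) = λ_1/(λ_1+λ_2) = 0.535/0.5632 ≈ 0.950.

0.950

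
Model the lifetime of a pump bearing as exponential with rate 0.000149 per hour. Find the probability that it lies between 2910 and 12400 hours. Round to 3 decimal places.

0.491

P(2910 < X < 12400) = e^(−λ·2910) − e^(−λ·12400) = 0.64818 − 0.15761 ≈ 0.491.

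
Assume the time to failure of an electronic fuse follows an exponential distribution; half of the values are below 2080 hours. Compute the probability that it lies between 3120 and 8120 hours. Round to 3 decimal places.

For an exponential, median = ln(2)/λ, so λ = ln 2 / 2080 = 0.000333244 per hour.
P(3120 < X < 8120) = e^(−λ·3120) − e^(−λ·8120) = 0.35355 − 0.06681 ≈ 0.287.

0.287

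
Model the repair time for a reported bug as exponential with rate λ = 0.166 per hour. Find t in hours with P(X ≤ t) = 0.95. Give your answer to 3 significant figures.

18.0

Set 1 − e^(−λt) = 0.95, so t = −ln(0.05)/λ = 2.9957/0.166 ≈ 18.0466 hours.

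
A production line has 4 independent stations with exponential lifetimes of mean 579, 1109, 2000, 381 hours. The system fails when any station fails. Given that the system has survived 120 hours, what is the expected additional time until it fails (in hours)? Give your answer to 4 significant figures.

173.8

First-failure rate Σλ = 1/579 + 1/1109 + 1/2000 + 1/381 = 0.0057535.
By memorylessness the expected residual is 1/Σλ = 173.807 hours, regardless of the 120 already elapsed.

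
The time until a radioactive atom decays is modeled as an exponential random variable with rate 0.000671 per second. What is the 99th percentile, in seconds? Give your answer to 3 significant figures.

Set 1 − e^(−λt) = 0.99, so t = −ln(0.01)/λ = 4.6052/0.000671 ≈ 6863.14 seconds.

6860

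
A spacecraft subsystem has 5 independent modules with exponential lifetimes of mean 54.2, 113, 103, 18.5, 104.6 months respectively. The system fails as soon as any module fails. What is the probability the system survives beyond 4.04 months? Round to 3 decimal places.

0.666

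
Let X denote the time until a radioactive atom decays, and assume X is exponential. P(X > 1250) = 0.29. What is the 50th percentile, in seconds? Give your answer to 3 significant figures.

e^(−λ·1250) = 0.29 ⇒ λ = −ln(0.29)/1250 = 0.000990299.
50th percentile: 1 − e^(−λt) = 0.5, t = −ln(0.5)/λ = 699.937 seconds.

700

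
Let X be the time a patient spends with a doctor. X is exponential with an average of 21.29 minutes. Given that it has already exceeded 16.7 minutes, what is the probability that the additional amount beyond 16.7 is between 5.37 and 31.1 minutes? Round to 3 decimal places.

0.545

The rate is λ = 1/21.29 = 0.0469704 per minute.
Memoryless: the residual past 16.7 is again Exp(λ).
P(5.37 < residual < 31.1) = e^(−λ·5.37) − e^(−λ·31.1) = 0.77707 − 0.23206 ≈ 0.545.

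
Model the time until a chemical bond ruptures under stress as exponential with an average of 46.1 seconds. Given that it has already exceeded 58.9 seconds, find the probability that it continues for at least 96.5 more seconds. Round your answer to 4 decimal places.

0.1233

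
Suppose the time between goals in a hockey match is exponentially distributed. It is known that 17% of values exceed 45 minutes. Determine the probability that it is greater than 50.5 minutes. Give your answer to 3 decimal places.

0.137

e^(−λ·45) = 0.17 ⇒ λ = −ln(0.17)/45 = 0.0393768.
P(X > 50.5) = e^(−0.0393768·50.5) = e^(−1.9885) ≈ 0.137.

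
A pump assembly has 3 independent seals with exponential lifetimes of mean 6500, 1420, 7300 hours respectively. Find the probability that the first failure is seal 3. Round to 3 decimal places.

Rates: λ_i = 1/mean_i → 0.000153846, 0.000704225, 0.000136986; Σλ = 0.000995058.
P(seal 3 first) = λ_3/Σλ = 0.000136986/0.000995058 ≈ 0.138.

0.138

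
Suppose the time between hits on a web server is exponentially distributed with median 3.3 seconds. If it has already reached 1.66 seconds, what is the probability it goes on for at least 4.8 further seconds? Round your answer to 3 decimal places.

For an exponential, median = ln(2)/λ, so λ = ln 2 / 3.3 = 0.210045 per second.
P(X > s+t | X > s) = e^(−λ(s+t))/e^(−λs) = e^(−λt), independent of s = 1.66.
P(X > 4.8) = e^(−1.0082) ≈ 0.365.

0.365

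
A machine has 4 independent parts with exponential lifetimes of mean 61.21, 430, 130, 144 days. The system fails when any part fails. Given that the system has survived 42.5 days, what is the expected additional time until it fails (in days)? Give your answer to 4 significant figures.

30.03

First-failure rate Σλ = 1/61.21 + 1/430 + 1/130 + 1/144 = 0.0332995.
By memorylessness the expected residual is 1/Σλ = 30.0305 days, regardless of the 42.5 already elapsed.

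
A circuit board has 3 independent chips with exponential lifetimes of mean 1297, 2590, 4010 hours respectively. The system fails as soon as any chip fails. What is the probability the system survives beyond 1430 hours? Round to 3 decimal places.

0.134

The first failure time is exponential with rate Σλ_i = 1/1297 + 1/2590 + 1/4010 = 0.00140649 per hour.
P(min > 1430) = e^(−0.00140649·1430) = e^(−2.0113) ≈ 0.134.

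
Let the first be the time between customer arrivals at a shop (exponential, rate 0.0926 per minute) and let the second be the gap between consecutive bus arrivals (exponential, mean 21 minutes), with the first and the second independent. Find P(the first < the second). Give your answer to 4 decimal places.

λ_1 = 0.0926, λ_2 = 1/21 = 0.047619.
For independent exponentials, P(the first < the second) = λ_1/(λ_1+λ_2) = 0.0926/0.140219 ≈ 0.6604.

0.6604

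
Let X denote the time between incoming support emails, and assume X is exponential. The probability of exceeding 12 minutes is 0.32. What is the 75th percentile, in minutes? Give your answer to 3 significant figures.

14.6

e^(−λ·12) = 0.32 ⇒ λ = −ln(0.32)/12 = 0.0949529.
75th percentile: 1 − e^(−λt) = 0.75, t = −ln(0.25)/λ = 14.5998 minutes.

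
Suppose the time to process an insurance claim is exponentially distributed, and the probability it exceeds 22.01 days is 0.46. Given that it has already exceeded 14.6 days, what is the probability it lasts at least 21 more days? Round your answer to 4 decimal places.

From e^(−λ·22.01) = 0.46, λ = −ln(0.46)/22.01 = 0.0352807.
Memoryless: P(X > 14.6+21 | X > 14.6) = P(X > 21) = e^(−0.0352807·21) ≈ 0.4767.

0.4767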